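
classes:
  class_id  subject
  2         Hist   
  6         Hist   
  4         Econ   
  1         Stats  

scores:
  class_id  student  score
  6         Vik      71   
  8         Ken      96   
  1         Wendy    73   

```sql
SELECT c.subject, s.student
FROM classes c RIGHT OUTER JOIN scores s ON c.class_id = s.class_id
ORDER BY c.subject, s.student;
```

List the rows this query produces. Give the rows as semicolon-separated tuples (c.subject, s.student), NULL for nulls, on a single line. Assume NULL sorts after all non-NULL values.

RIGHT JOIN keeps every row from `scores`; unmatched rows get NULL for `classes`'s columns.
Matching on c.class_id = s.class_id.
- class_id=2: no matching s row.
- class_id=6: 1 matching s row(s), so 1 row(s) emitted.
- class_id=4: no matching s row.
- class_id=1: 1 matching s row(s), so 1 row(s) emitted.
- 1 s row(s) had no c match → kept, c columns NULL.
After projecting and ordering:
c.subject | s.student
Hist | Vik
Stats | Wendy
NULL | Ken

(Hist, Vik); (Stats, Wendy); (NULL, Ken)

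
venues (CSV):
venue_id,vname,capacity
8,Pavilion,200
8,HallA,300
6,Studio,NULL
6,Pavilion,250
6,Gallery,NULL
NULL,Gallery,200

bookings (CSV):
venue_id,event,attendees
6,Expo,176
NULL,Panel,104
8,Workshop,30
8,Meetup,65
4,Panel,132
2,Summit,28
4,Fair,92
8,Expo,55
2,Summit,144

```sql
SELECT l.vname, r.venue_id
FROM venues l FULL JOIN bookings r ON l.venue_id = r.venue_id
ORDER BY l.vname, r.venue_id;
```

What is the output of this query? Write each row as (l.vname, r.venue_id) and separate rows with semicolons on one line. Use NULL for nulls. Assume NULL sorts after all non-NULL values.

FULL OUTER JOIN keeps every row from both sides; unmatched rows get NULL for the other side's columns.
Matching on l.venue_id = r.venue_id. A NULL in a compared column never satisfies the condition.
- venue_id=8: 3 matching r row(s), so 3 row(s) emitted.
- venue_id=8: 3 matching r row(s), so 3 row(s) emitted.
- venue_id=6: 1 matching r row(s), so 1 row(s) emitted.
- venue_id=6: 1 matching r row(s), so 1 row(s) emitted.
- venue_id=6: 1 matching r row(s), so 1 row(s) emitted.
- venue_id=NULL: no r row matches, row kept with r columns NULL.
- 5 r row(s) had no l match → kept, l columns NULL.

(Gallery, 6); (Gallery, NULL); (HallA, 8); (HallA, 8); (HallA, 8); (Pavilion, 6); (Pavilion, 8); (Pavilion, 8); (Pavilion, 8); (Studio, 6); (NULL, 2); (NULL, 2); (NULL, 4); (NULL, 4); (NULL, NULL)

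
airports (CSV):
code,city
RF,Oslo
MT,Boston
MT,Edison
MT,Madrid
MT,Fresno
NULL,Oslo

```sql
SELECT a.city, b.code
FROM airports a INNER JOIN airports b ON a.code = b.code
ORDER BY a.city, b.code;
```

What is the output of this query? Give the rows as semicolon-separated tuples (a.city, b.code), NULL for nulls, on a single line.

(Boston, MT); (Boston, MT); (Boston, MT); (Boston, MT); (Edison, MT); (Edison, MT); (Edison, MT); (Edison, MT); (Fresno, MT); (Fresno, MT); (Fresno, MT); (Fresno, MT); (Madrid, MT); (Madrid, MT); (Madrid, MT); (Madrid, MT); (Oslo, RF)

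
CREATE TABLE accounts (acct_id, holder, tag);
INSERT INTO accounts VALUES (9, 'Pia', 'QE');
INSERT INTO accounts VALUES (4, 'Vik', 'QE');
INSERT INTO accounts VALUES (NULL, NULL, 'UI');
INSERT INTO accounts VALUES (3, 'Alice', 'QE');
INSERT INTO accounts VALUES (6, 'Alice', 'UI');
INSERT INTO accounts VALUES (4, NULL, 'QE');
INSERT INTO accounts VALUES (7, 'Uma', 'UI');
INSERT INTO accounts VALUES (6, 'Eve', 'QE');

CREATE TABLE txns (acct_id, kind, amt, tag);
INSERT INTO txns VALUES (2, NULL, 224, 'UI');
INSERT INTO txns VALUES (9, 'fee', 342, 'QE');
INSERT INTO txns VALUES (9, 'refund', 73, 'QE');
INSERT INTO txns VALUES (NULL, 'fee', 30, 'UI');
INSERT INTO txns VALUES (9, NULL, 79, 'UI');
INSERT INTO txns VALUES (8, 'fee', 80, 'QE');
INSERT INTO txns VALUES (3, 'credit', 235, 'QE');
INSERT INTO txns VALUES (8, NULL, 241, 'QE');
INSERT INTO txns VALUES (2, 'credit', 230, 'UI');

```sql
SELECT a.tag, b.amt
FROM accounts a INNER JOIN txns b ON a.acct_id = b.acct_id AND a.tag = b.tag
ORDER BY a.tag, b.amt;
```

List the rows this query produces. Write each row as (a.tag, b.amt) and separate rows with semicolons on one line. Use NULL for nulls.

INNER JOIN keeps only pairs where the ON condition holds.
Matching on a.acct_id = b.acct_id AND a.tag = b.tag. A NULL in a compared column never satisfies the condition.
- a[0] acct_id=9, tag=QE → 2 match(es) in b → 2 row(s).
- a[1] acct_id=4, tag=QE → no match; dropped.
- a[2] acct_id=NULL, tag=UI → no match; dropped.
- a[3] acct_id=3, tag=QE → 1 match(es) in b → 1 row(s).
- a[4] acct_id=6, tag=UI → no match; dropped.
- a[5] acct_id=4, tag=QE → no match; dropped.
- a[6] acct_id=7, tag=UI → no match; dropped.
- a[7] acct_id=6, tag=QE → no match; dropped.
After projecting and ordering:
a.tag | b.amt
QE | 73
QE | 235
QE | 342

(QE, 73); (QE, 235); (QE, 342)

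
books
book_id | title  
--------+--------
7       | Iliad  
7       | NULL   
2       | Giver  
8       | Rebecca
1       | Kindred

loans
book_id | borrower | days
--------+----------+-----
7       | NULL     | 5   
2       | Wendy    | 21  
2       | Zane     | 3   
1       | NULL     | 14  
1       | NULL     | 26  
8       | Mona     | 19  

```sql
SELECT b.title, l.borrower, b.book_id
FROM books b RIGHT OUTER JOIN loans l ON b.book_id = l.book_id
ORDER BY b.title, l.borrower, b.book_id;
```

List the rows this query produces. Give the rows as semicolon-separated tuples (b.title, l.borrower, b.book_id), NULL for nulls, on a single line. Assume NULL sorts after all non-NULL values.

(Giver, Wendy, 2); (Giver, Zane, 2); (Iliad, NULL, 7); (Kindred, NULL, 1); (Kindred, NULL, 1); (Rebecca, Mona, 8); (NULL, NULL, 7)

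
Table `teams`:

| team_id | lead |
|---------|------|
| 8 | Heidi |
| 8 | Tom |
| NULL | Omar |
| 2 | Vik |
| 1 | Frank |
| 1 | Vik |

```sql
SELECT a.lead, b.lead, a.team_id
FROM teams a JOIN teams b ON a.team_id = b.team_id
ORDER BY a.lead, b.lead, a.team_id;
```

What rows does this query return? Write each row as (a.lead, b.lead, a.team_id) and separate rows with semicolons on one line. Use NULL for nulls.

(Frank, Frank, 1); (Frank, Vik, 1); (Heidi, Heidi, 8); (Heidi, Tom, 8); (Tom, Heidi, 8); (Tom, Tom, 8); (Vik, Frank, 1); (Vik, Vik, 1); (Vik, Vik, 2)

INNER JOIN keeps only pairs where the ON condition holds.
Matching on a.team_id = b.team_id. A NULL in a compared column never satisfies the condition.
- a row (team_id=8): matches 2 b row(s) → 2 output row(s).
- a row (team_id=8): matches 2 b row(s) → 2 output row(s).
- a row (team_id=NULL): no match → dropped.
- a row (team_id=2): matches 1 b row(s) → 1 output row(s).
- a row (team_id=1): matches 2 b row(s) → 2 output row(s).
- a row (team_id=1): matches 2 b row(s) → 2 output row(s).
After projecting and ordering:
a.lead | b.lead | a.team_id
Frank | Frank | 1
Frank | Vik | 1
Heidi | Heidi | 8
Heidi | Tom | 8
Tom | Heidi | 8
Tom | Tom | 8
Vik | Frank | 1
Vik | Vik | 1
Vik | Vik | 2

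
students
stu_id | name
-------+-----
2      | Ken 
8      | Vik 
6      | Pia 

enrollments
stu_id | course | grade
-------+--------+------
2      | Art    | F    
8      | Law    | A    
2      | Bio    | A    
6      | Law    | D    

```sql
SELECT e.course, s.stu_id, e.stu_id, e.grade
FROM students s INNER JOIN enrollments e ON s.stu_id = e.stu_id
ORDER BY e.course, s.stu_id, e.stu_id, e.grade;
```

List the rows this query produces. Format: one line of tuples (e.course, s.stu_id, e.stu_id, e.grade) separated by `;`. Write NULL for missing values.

(Art, 2, 2, F); (Bio, 2, 2, A); (Law, 6, 6, D); (Law, 8, 8, A)

INNER JOIN keeps only pairs where the ON condition holds.
Matching on s.stu_id = e.stu_id.
Matched pairs: 4.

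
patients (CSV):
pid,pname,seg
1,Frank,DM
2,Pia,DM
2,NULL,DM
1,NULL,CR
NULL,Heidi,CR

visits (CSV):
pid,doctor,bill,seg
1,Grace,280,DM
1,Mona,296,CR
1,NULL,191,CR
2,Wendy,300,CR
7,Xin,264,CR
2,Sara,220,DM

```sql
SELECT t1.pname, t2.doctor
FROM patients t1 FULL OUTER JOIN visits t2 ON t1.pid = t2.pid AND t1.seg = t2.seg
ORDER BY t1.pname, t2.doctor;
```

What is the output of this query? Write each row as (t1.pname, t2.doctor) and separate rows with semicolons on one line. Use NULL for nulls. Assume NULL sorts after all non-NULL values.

FULL OUTER JOIN keeps every row from both sides; unmatched rows get NULL for the other side's columns.
Matching on t1.pid = t2.pid AND t1.seg = t2.seg. A NULL in a compared column never satisfies the condition.
- t1 (pid=1, seg=DM) pairs with 1 row(s) of t2.
- t1 (pid=2, seg=DM) pairs with 1 row(s) of t2.
- t1 (pid=2, seg=DM) pairs with 1 row(s) of t2.
- t1 (pid=1, seg=CR) pairs with 2 row(s) of t2.
- t1 (pid=NULL, seg=CR) has no partner → padded with NULL.
- 2 row(s) from t2 found no t1 partner → padded with NULL.
After projecting and ordering:
t1.pname | t2.doctor
Frank | Grace
Heidi | NULL
Pia | Sara
NULL | Mona
NULL | Sara
NULL | Wendy
NULL | Xin
NULL | NULL

(Frank, Grace); (Heidi, NULL); (Pia, Sara); (NULL, Mona); (NULL, Sara); (NULL, Wendy); (NULL, Xin); (NULL, NULL)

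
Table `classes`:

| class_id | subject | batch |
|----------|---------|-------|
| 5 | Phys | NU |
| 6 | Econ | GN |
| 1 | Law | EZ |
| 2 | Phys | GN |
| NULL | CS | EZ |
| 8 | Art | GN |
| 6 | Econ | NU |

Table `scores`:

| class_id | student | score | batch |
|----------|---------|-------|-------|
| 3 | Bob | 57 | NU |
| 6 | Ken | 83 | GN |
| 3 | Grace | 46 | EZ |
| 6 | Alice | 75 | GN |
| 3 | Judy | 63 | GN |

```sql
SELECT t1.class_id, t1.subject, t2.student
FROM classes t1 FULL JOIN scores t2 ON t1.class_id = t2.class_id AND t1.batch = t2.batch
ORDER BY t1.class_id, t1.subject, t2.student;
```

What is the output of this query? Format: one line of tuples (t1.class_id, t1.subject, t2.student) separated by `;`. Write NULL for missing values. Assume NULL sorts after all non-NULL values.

(1, Law, NULL); (2, Phys, NULL); (5, Phys, NULL); (6, Econ, Alice); (6, Econ, Ken); (6, Econ, NULL); (8, Art, NULL); (NULL, CS, NULL); (NULL, NULL, Bob); (NULL, NULL, Grace); (NULL, NULL, Judy)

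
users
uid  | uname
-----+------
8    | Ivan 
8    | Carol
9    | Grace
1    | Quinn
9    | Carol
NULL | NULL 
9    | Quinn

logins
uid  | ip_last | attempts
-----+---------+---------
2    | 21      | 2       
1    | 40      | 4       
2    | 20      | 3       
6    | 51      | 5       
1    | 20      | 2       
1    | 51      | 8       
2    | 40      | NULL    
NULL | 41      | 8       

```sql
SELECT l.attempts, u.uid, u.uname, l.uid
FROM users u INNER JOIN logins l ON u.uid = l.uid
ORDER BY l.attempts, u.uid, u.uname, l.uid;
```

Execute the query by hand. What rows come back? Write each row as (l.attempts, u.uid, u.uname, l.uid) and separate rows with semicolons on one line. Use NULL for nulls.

(2, 1, Quinn, 1); (4, 1, Quinn, 1); (8, 1, Quinn, 1)

INNER JOIN keeps only pairs where the ON condition holds.
Matching on u.uid = l.uid. A NULL in a compared column never satisfies the condition.
Matched pairs: 3.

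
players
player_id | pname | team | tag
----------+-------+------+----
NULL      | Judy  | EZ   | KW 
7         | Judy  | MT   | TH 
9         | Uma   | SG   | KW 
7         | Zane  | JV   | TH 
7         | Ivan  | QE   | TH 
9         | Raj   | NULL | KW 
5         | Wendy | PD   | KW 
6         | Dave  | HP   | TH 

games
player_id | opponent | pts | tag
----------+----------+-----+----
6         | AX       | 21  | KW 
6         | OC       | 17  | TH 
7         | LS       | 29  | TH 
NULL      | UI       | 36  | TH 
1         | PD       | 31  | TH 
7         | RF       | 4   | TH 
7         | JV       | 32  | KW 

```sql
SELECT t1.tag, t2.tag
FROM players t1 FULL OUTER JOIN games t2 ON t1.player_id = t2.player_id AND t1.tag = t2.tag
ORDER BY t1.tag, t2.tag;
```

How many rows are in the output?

FULL OUTER JOIN keeps every row from both sides; unmatched rows get NULL for the other side's columns.
Matching on t1.player_id = t2.player_id AND t1.tag = t2.tag. A NULL in a compared column never satisfies the condition.
- t1[0] player_id=NULL, tag=KW → no match; kept with NULLs on the t2 side.
- t1[1] player_id=7, tag=TH → 2 match(es) in t2 → 2 row(s).
- t1[2] player_id=9, tag=KW → no match; kept with NULLs on the t2 side.
- t1[3] player_id=7, tag=TH → 2 match(es) in t2 → 2 row(s).
- t1[4] player_id=7, tag=TH → 2 match(es) in t2 → 2 row(s).
- t1[5] player_id=9, tag=KW → no match; kept with NULLs on the t2 side.
- t1[6] player_id=5, tag=KW → no match; kept with NULLs on the t2 side.
- t1[7] player_id=6, tag=TH → 1 match(es) in t2 → 1 row(s).
- plus 4 unmatched t2 row(s), each kept with NULL t1 columns.
Total: 7 matched + 8 padded = 15 rows.

15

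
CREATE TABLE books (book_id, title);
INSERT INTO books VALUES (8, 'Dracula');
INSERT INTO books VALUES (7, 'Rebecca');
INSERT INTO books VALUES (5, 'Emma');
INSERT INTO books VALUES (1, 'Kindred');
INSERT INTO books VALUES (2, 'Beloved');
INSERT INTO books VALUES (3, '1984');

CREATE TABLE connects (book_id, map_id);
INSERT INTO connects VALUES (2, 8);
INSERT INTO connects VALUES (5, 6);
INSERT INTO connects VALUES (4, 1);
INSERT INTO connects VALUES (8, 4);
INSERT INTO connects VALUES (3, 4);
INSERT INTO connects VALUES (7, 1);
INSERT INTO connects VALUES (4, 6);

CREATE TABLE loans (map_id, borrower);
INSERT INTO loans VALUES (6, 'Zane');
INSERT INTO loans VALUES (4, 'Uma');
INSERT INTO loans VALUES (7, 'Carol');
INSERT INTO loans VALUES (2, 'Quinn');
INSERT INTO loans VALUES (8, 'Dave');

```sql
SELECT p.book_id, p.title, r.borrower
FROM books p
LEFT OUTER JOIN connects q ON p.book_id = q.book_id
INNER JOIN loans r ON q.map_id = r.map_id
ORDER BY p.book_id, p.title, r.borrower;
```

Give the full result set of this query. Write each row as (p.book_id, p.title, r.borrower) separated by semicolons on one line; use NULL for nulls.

Evaluate left to right. First `books p LEFT JOIN connects q` on book_id: 6 row(s).
Then INNER JOIN `loans r` on map_id: keep only rows whose q.map_id appears in r.

(2, Beloved, Dave); (3, 1984, Uma); (5, Emma, Zane); (8, Dracula, Uma)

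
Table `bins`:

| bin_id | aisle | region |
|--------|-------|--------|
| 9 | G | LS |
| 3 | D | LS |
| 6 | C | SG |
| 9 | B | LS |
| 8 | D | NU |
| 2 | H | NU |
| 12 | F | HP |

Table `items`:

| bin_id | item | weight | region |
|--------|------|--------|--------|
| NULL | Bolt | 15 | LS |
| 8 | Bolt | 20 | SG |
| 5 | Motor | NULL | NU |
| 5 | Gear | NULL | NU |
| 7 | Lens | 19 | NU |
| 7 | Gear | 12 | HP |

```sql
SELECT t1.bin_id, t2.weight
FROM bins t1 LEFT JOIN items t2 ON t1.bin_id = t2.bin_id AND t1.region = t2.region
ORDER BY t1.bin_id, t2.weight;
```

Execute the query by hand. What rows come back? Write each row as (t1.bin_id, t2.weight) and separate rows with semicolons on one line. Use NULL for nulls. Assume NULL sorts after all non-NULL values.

LEFT JOIN keeps every row from `bins`; unmatched rows get NULL for `items`'s columns.
Matching on t1.bin_id = t2.bin_id AND t1.region = t2.region. A NULL in a compared column never satisfies the condition.
Matched pairs: 0; unmatched t1 rows kept: 7.

(2, NULL); (3, NULL); (6, NULL); (8, NULL); (9, NULL); (9, NULL); (12, NULL)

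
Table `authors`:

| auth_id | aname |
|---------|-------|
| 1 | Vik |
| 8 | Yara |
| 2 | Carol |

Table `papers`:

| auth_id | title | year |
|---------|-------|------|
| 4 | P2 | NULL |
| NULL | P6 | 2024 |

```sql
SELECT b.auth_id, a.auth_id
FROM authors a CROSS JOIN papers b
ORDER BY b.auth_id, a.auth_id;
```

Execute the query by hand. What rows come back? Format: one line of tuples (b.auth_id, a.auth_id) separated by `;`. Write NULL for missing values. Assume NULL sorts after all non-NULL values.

CROSS JOIN pairs every row of `authors` with every row of `papers`: 3 × 2 = 6 rows.
After projecting and ordering:
b.auth_id | a.auth_id
4 | 1
4 | 2
4 | 8
NULL | 1
NULL | 2
NULL | 8

(4, 1); (4, 2); (4, 8); (NULL, 1); (NULL, 2); (NULL, 8)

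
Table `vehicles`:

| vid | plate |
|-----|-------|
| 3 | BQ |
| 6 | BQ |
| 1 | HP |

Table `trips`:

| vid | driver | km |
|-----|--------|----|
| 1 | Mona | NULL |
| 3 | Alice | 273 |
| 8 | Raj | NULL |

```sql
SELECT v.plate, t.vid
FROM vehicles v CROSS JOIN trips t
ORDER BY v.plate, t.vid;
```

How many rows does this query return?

9

CROSS JOIN pairs every row of `vehicles` with every row of `trips`: 3 × 3 = 9 rows.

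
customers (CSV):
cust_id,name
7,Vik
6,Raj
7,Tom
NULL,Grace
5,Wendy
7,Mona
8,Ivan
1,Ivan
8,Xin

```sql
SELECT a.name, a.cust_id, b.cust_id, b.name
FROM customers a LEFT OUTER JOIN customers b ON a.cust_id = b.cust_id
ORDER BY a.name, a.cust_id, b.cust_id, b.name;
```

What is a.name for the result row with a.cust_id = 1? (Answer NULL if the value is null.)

Ivan

LEFT JOIN keeps every row from `customers a`; unmatched rows get NULL for `customers b`'s columns.
Matching on a.cust_id = b.cust_id. A NULL in a compared column never satisfies the condition.
Matched pairs: 16; unmatched a rows kept: 1.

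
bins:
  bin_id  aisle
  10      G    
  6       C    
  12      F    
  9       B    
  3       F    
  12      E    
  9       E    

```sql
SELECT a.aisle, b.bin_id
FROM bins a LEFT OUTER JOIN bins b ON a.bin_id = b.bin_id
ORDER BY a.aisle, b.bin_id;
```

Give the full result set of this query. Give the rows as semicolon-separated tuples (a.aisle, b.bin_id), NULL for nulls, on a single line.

(B, 9); (B, 9); (C, 6); (E, 9); (E, 9); (E, 12); (E, 12); (F, 3); (F, 12); (F, 12); (G, 10)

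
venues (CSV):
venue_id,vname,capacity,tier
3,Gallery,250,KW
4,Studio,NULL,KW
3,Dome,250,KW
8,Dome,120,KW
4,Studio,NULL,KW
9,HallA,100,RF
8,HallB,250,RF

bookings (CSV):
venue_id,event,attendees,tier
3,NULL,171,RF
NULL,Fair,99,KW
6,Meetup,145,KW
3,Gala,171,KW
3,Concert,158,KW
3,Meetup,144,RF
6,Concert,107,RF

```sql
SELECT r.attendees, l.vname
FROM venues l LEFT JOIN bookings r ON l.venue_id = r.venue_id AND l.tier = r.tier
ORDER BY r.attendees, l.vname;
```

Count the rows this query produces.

9

LEFT JOIN keeps every row from `venues`; unmatched rows get NULL for `bookings`'s columns.
Matching on l.venue_id = r.venue_id AND l.tier = r.tier. A NULL in a compared column never satisfies the condition.
- venue_id=3, tier=KW: 2 matching r row(s), so 2 row(s) emitted.
- venue_id=4, tier=KW: no r row matches, row kept with r columns NULL.
- venue_id=3, tier=KW: 2 matching r row(s), so 2 row(s) emitted.
- venue_id=8, tier=KW: no r row matches, row kept with r columns NULL.
- venue_id=4, tier=KW: no r row matches, row kept with r columns NULL.
- venue_id=9, tier=RF: no r row matches, row kept with r columns NULL.
- venue_id=8, tier=RF: no r row matches, row kept with r columns NULL.
Total: 4 matched + 5 padded = 9 rows.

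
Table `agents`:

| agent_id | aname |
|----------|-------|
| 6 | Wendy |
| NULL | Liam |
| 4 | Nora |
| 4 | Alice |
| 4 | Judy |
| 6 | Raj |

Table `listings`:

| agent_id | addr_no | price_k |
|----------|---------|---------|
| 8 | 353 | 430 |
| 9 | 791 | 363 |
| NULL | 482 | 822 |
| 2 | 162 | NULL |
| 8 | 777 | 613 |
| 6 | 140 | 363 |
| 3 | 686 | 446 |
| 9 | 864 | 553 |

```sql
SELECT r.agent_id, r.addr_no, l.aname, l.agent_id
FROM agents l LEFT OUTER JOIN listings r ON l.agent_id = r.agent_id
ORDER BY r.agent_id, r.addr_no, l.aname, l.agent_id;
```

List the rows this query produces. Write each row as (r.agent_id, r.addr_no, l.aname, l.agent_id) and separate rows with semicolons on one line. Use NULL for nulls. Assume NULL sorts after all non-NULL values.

(6, 140, Raj, 6); (6, 140, Wendy, 6); (NULL, NULL, Alice, 4); (NULL, NULL, Judy, 4); (NULL, NULL, Liam, NULL); (NULL, NULL, Nora, 4)

LEFT JOIN keeps every row from `agents`; unmatched rows get NULL for `listings`'s columns.
Matching on l.agent_id = r.agent_id. A NULL in a compared column never satisfies the condition.
- agent_id=6: 1 matching r row(s), so 1 row(s) emitted.
- agent_id=NULL: no r row matches, row kept with r columns NULL.
- agent_id=4: no r row matches, row kept with r columns NULL.
- agent_id=4: no r row matches, row kept with r columns NULL.
- agent_id=4: no r row matches, row kept with r columns NULL.
- agent_id=6: 1 matching r row(s), so 1 row(s) emitted.
After projecting and ordering:
r.agent_id | r.addr_no | l.aname | l.agent_id
6 | 140 | Raj | 6
6 | 140 | Wendy | 6
NULL | NULL | Alice | 4
NULL | NULL | Judy | 4
NULL | NULL | Liam | NULL
NULL | NULL | Nora | 4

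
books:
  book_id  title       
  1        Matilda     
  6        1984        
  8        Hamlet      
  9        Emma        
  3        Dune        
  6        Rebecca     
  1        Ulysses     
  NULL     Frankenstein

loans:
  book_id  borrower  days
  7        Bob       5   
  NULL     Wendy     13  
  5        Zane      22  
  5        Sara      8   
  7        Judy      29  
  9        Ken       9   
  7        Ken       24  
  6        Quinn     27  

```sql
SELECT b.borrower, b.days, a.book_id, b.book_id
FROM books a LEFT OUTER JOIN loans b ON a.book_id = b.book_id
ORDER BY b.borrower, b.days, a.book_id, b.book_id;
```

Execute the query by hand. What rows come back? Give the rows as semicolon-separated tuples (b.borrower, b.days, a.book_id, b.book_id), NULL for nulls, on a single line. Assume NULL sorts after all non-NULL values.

(Ken, 9, 9, 9); (Quinn, 27, 6, 6); (Quinn, 27, 6, 6); (NULL, NULL, 1, NULL); (NULL, NULL, 1, NULL); (NULL, NULL, 3, NULL); (NULL, NULL, 8, NULL); (NULL, NULL, NULL, NULL)

LEFT JOIN keeps every row from `books`; unmatched rows get NULL for `loans`'s columns.
Matching on a.book_id = b.book_id. A NULL in a compared column never satisfies the condition.
Matched pairs: 3; unmatched a rows kept: 5.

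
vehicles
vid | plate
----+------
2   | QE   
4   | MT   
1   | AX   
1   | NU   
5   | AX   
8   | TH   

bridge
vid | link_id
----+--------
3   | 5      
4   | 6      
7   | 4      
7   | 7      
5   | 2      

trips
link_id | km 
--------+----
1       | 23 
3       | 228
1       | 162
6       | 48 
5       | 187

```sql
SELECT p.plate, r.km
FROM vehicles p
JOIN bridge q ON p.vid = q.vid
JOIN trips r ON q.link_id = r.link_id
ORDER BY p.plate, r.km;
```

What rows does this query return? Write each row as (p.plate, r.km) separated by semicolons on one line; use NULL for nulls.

Joins associate left-to-right: vehicles INNER JOIN bridge on vid gives 2 intermediate row(s).
Then INNER JOIN `trips r` on link_id: keep only rows whose q.link_id appears in r.

(MT, 48)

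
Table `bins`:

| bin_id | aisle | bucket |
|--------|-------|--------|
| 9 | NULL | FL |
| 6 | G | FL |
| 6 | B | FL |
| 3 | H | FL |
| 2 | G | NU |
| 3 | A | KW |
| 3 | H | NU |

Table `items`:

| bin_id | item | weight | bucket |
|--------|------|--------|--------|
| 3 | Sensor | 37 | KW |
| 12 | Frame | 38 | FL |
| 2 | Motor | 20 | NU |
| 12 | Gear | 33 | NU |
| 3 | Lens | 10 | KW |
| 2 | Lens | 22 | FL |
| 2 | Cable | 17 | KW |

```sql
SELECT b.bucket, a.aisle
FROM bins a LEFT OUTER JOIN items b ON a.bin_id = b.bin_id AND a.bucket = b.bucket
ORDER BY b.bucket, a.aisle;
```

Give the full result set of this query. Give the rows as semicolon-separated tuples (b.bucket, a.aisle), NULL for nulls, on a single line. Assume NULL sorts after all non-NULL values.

LEFT JOIN keeps every row from `bins`; unmatched rows get NULL for `items`'s columns.
Matching on a.bin_id = b.bin_id AND a.bucket = b.bucket.
- a row (bin_id=9, bucket=FL): no match → kept, b columns NULL.
- a row (bin_id=6, bucket=FL): no match → kept, b columns NULL.
- a row (bin_id=6, bucket=FL): no match → kept, b columns NULL.
- a row (bin_id=3, bucket=FL): no match → kept, b columns NULL.
- a row (bin_id=2, bucket=NU): matches 1 b row(s) → 1 output row(s).
- a row (bin_id=3, bucket=KW): matches 2 b row(s) → 2 output row(s).
- a row (bin_id=3, bucket=NU): no match → kept, b columns NULL.
After projecting and ordering:
b.bucket | a.aisle
KW | A
KW | A
NU | G
NULL | B
NULL | G
NULL | H
NULL | H
NULL | NULL

(KW, A); (KW, A); (NU, G); (NULL, B); (NULL, G); (NULL, H); (NULL, H); (NULL, NULL)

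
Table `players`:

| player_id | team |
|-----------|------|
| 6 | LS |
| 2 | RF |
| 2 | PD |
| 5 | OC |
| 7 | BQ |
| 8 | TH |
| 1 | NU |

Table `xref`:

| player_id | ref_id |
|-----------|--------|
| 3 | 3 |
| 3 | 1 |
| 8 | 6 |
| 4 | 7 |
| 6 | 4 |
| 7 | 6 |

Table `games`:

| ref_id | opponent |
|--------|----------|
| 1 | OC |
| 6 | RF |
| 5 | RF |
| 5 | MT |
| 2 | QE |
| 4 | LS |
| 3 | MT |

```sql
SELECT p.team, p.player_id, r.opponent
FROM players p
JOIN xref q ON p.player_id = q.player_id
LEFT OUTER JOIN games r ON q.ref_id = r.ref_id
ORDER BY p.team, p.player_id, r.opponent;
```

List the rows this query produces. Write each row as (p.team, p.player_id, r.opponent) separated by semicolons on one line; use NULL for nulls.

Evaluate left to right. First `players p INNER JOIN xref q` on player_id: 3 row(s).
Then LEFT JOIN `games r` on ref_id: each of those 3 rows is kept; rows whose q.ref_id has no match in r get NULL for r's columns.

(BQ, 7, RF); (LS, 6, LS); (TH, 8, RF)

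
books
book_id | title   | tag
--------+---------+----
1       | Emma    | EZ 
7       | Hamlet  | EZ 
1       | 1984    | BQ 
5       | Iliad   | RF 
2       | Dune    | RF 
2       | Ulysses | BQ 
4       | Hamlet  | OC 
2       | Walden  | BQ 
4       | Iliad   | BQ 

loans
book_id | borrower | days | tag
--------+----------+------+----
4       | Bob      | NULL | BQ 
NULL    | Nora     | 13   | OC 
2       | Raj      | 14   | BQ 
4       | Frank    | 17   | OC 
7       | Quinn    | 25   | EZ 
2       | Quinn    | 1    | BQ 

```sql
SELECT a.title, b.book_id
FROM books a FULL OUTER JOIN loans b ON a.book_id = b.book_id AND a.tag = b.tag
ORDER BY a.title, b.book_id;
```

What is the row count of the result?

12

FULL OUTER JOIN keeps every row from both sides; unmatched rows get NULL for the other side's columns.
Matching on a.book_id = b.book_id AND a.tag = b.tag. A NULL in a compared column never satisfies the condition.
Matched pairs: 7; unmatched a rows kept: 4; unmatched b rows kept: 1.
Total: 7 matched + 5 padded = 12 rows.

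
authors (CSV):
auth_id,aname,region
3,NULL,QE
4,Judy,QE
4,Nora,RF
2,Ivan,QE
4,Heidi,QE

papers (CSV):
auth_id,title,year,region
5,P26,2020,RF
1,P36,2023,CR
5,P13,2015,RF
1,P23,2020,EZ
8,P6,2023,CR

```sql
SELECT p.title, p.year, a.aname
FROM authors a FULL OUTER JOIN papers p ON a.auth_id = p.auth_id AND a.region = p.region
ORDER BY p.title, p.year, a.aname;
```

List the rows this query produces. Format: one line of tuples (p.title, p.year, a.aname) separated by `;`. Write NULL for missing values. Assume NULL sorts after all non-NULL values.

(P13, 2015, NULL); (P23, 2020, NULL); (P26, 2020, NULL); (P36, 2023, NULL); (P6, 2023, NULL); (NULL, NULL, Heidi); (NULL, NULL, Ivan); (NULL, NULL, Judy); (NULL, NULL, Nora); (NULL, NULL, NULL)

FULL OUTER JOIN keeps every row from both sides; unmatched rows get NULL for the other side's columns.
Matching on a.auth_id = p.auth_id AND a.region = p.region.
Matched pairs: 0; unmatched a rows kept: 5; unmatched p rows kept: 5.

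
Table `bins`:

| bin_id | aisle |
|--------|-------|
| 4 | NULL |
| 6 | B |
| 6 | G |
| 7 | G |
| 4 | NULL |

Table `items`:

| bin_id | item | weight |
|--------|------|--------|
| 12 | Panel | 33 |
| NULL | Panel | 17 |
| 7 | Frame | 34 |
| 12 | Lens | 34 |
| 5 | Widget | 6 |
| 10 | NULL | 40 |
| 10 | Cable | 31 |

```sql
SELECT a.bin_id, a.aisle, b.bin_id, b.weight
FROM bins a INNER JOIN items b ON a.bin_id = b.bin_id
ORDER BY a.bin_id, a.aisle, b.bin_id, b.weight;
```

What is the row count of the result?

INNER JOIN keeps only pairs where the ON condition holds.
Matching on a.bin_id = b.bin_id. A NULL in a compared column never satisfies the condition.
- a[0] bin_id=4 → no match; dropped.
- a[1] bin_id=6 → no match; dropped.
- a[2] bin_id=6 → no match; dropped.
- a[3] bin_id=7 → 1 match(es) in b → 1 row(s).
- a[4] bin_id=4 → no match; dropped.
Total: 1 rows.

1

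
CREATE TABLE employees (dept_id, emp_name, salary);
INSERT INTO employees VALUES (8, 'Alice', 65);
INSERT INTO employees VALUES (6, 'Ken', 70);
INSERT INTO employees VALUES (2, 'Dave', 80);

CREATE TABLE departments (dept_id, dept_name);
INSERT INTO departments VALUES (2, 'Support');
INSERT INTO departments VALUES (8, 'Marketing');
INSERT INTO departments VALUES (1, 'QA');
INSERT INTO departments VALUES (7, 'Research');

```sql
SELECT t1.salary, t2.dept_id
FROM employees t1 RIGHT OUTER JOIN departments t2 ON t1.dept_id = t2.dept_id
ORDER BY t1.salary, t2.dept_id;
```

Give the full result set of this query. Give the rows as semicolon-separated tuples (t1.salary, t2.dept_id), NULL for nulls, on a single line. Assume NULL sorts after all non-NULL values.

(65, 8); (80, 2); (NULL, 1); (NULL, 7)

RIGHT JOIN keeps every row from `departments`; unmatched rows get NULL for `employees`'s columns.
Matching on t1.dept_id = t2.dept_id.
Matched pairs: 2; unmatched t2 rows kept: 2.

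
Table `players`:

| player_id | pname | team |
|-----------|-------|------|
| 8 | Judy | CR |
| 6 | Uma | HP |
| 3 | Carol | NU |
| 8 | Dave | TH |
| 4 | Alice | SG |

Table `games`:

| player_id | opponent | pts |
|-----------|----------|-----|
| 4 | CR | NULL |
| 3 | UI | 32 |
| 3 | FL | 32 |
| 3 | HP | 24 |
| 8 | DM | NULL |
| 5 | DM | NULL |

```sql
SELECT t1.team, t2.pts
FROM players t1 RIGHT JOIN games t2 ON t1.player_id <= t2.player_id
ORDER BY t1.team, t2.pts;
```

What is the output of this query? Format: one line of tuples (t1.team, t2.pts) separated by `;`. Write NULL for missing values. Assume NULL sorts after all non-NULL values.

(CR, NULL); (HP, NULL); (NU, 24); (NU, 32); (NU, 32); (NU, NULL); (NU, NULL); (NU, NULL); (SG, NULL); (SG, NULL); (SG, NULL); (TH, NULL)

RIGHT JOIN keeps every row from `games`; unmatched rows get NULL for `players`'s columns.
Matching on t1.player_id <= t2.player_id.
- t1 row (player_id=8): matches 1 t2 row(s) → 1 output row(s).
- t1 row (player_id=6): matches 1 t2 row(s) → 1 output row(s).
- t1 row (player_id=3): matches 6 t2 row(s) → 6 output row(s).
- t1 row (player_id=8): matches 1 t2 row(s) → 1 output row(s).
- t1 row (player_id=4): matches 3 t2 row(s) → 3 output row(s).
- every t2 row matched at least one t1 row.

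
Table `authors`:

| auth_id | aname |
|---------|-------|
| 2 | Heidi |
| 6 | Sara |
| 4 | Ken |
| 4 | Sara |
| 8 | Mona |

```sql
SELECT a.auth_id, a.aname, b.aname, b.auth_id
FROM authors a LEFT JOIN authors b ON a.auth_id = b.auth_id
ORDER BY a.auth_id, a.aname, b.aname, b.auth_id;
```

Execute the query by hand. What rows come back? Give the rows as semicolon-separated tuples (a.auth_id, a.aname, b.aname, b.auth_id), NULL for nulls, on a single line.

(2, Heidi, Heidi, 2); (4, Ken, Ken, 4); (4, Ken, Sara, 4); (4, Sara, Ken, 4); (4, Sara, Sara, 4); (6, Sara, Sara, 6); (8, Mona, Mona, 8)

LEFT JOIN keeps every row from `authors a`; unmatched rows get NULL for `authors b`'s columns.
Matching on a.auth_id = b.auth_id.
Matched pairs: 7; unmatched a rows kept: 0.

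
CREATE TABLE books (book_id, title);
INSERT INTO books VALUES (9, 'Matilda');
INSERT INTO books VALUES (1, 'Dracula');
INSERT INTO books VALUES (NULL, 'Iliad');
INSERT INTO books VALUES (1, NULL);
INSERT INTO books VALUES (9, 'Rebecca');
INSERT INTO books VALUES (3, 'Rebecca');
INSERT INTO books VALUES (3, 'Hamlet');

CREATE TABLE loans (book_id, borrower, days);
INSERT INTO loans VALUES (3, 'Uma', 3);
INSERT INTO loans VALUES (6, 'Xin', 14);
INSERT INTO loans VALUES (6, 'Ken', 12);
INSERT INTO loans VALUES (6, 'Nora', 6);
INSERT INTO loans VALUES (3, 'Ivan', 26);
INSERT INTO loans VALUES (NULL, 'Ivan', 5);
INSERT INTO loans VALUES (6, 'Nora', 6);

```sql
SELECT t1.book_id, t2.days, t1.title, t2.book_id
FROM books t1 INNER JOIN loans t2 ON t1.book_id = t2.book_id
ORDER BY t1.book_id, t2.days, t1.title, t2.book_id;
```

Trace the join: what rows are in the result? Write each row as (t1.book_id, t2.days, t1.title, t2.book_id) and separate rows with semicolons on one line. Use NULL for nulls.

(3, 3, Hamlet, 3); (3, 3, Rebecca, 3); (3, 26, Hamlet, 3); (3, 26, Rebecca, 3)

INNER JOIN keeps only pairs where the ON condition holds.
Matching on t1.book_id = t2.book_id. A NULL in a compared column never satisfies the condition.
- t1 row (book_id=9): no match → dropped.
- t1 row (book_id=1): no match → dropped.
- t1 row (book_id=NULL): no match → dropped.
- t1 row (book_id=1): no match → dropped.
- t1 row (book_id=9): no match → dropped.
- t1 row (book_id=3): matches 2 t2 row(s) → 2 output row(s).
- t1 row (book_id=3): matches 2 t2 row(s) → 2 output row(s).
After projecting and ordering:
t1.book_id | t2.days | t1.title | t2.book_id
3 | 3 | Hamlet | 3
3 | 3 | Rebecca | 3
3 | 26 | Hamlet | 3
3 | 26 | Rebecca | 3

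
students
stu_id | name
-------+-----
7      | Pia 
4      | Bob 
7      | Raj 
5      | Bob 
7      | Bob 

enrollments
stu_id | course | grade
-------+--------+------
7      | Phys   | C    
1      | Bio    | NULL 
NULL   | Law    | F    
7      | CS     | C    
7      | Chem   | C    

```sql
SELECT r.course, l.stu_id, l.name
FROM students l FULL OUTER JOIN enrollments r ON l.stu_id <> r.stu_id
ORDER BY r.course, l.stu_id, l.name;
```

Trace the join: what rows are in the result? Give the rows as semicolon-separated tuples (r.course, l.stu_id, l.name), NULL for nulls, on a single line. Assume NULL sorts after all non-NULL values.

(Bio, 4, Bob); (Bio, 5, Bob); (Bio, 7, Bob); (Bio, 7, Pia); (Bio, 7, Raj); (CS, 4, Bob); (CS, 5, Bob); (Chem, 4, Bob); (Chem, 5, Bob); (Law, NULL, NULL); (Phys, 4, Bob); (Phys, 5, Bob)

FULL OUTER JOIN keeps every row from both sides; unmatched rows get NULL for the other side's columns.
Matching on l.stu_id <> r.stu_id. A NULL in a compared column never satisfies the condition.
Matched pairs: 11; unmatched l rows kept: 0; unmatched r rows kept: 1.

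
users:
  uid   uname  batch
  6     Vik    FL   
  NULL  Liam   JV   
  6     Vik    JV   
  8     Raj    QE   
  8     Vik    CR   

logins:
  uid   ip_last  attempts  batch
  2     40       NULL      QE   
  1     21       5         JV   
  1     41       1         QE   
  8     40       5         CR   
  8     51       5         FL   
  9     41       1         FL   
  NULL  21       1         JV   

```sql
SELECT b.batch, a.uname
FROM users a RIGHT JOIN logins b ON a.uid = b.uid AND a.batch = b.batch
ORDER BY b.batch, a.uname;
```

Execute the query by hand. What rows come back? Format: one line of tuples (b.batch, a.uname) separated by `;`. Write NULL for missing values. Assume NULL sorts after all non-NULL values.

(CR, Vik); (FL, NULL); (FL, NULL); (JV, NULL); (JV, NULL); (QE, NULL); (QE, NULL)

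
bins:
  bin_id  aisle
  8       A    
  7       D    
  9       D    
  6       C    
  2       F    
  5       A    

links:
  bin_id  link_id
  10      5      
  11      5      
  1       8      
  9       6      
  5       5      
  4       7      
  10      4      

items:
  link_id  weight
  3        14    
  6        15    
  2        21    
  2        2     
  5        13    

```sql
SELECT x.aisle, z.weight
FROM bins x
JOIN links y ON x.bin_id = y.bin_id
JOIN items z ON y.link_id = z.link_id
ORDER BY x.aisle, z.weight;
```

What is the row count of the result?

Joins associate left-to-right: bins INNER JOIN links on bin_id gives 2 intermediate row(s).
Then INNER JOIN `items z` on link_id: keep only rows whose y.link_id appears in z.
Result: 2 row(s).

2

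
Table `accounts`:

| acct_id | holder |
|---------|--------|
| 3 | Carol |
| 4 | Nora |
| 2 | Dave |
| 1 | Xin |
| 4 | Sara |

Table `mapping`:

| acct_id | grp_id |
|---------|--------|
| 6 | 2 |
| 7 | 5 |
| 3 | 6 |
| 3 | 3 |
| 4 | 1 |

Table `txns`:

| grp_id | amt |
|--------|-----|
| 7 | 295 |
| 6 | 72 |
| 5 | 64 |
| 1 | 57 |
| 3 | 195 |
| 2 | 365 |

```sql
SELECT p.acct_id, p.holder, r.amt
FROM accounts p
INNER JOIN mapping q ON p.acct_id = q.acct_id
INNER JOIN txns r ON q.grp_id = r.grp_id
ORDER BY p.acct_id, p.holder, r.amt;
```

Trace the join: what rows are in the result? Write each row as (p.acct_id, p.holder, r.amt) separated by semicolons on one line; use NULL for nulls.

(3, Carol, 72); (3, Carol, 195); (4, Nora, 57); (4, Sara, 57)

Evaluate left to right. First `accounts p INNER JOIN mapping q` on acct_id: 4 row(s).
Then INNER JOIN `txns r` on grp_id: keep only rows whose q.grp_id appears in r.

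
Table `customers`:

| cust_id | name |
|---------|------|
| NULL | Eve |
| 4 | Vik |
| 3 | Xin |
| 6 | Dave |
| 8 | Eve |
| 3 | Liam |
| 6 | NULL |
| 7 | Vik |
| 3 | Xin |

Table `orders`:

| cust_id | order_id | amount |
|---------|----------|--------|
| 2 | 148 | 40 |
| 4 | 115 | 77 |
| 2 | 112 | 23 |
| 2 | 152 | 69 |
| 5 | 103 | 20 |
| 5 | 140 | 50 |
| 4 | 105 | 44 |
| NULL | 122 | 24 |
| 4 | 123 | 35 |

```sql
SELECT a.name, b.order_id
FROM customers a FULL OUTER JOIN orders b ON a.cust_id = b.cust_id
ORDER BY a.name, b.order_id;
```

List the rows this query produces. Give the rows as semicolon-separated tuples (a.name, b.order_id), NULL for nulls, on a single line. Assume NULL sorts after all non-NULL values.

FULL OUTER JOIN keeps every row from both sides; unmatched rows get NULL for the other side's columns.
Matching on a.cust_id = b.cust_id. A NULL in a compared column never satisfies the condition.
- a[0] cust_id=NULL → no match; kept with NULLs on the b side.
- a[1] cust_id=4 → 3 match(es) in b → 3 row(s).
- a[2] cust_id=3 → no match; kept with NULLs on the b side.
- a[3] cust_id=6 → no match; kept with NULLs on the b side.
- a[4] cust_id=8 → no match; kept with NULLs on the b side.
- a[5] cust_id=3 → no match; kept with NULLs on the b side.
- a[6] cust_id=6 → no match; kept with NULLs on the b side.
- a[7] cust_id=7 → no match; kept with NULLs on the b side.
- a[8] cust_id=3 → no match; kept with NULLs on the b side.
- plus 6 unmatched b row(s), each kept with NULL a columns.

(Dave, NULL); (Eve, NULL); (Eve, NULL); (Liam, NULL); (Vik, 105); (Vik, 115); (Vik, 123); (Vik, NULL); (Xin, NULL); (Xin, NULL); (NULL, 103); (NULL, 112); (NULL, 122); (NULL, 140); (NULL, 148); (NULL, 152); (NULL, NULL)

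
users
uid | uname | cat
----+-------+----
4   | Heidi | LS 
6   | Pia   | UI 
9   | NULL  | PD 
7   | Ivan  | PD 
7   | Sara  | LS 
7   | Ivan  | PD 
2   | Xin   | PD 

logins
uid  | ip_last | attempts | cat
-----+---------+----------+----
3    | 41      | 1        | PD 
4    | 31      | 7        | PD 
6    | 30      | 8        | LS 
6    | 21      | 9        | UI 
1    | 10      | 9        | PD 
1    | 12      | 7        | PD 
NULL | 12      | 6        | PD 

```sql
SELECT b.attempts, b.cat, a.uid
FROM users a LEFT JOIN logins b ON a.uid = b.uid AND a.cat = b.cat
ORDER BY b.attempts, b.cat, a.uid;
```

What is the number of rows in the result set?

7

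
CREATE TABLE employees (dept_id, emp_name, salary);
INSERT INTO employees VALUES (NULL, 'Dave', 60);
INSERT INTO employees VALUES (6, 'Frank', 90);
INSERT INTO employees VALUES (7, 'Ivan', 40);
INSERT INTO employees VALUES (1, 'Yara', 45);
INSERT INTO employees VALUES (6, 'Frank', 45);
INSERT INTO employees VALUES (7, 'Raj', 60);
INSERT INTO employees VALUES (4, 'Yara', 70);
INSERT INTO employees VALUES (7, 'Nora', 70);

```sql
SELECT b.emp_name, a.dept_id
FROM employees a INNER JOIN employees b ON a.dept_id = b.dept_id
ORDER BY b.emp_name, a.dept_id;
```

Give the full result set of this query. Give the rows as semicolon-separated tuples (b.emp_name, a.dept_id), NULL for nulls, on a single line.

INNER JOIN keeps only pairs where the ON condition holds.
Matching on a.dept_id = b.dept_id. A NULL in a compared column never satisfies the condition.
- a[0] dept_id=NULL → no match; dropped.
- a[1] dept_id=6 → 2 match(es) in b → 2 row(s).
- a[2] dept_id=7 → 3 match(es) in b → 3 row(s).
- a[3] dept_id=1 → 1 match(es) in b → 1 row(s).
- a[4] dept_id=6 → 2 match(es) in b → 2 row(s).
- a[5] dept_id=7 → 3 match(es) in b → 3 row(s).
- a[6] dept_id=4 → 1 match(es) in b → 1 row(s).
- a[7] dept_id=7 → 3 match(es) in b → 3 row(s).

(Frank, 6); (Frank, 6); (Frank, 6); (Frank, 6); (Ivan, 7); (Ivan, 7); (Ivan, 7); (Nora, 7); (Nora, 7); (Nora, 7); (Raj, 7); (Raj, 7); (Raj, 7); (Yara, 1); (Yara, 4)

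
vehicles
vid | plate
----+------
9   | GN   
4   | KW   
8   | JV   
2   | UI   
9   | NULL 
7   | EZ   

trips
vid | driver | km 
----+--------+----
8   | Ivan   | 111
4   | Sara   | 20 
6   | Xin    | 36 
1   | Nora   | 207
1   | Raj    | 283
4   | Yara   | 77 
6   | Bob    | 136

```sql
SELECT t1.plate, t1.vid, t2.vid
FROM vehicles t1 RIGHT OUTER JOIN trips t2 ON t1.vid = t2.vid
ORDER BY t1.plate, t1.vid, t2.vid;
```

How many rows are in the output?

RIGHT JOIN keeps every row from `trips`; unmatched rows get NULL for `vehicles`'s columns.
Matching on t1.vid = t2.vid.
- t1[0] vid=9 → no match.
- t1[1] vid=4 → 2 match(es) in t2 → 2 row(s).
- t1[2] vid=8 → 1 match(es) in t2 → 1 row(s).
- t1[3] vid=2 → no match.
- t1[4] vid=9 → no match.
- t1[5] vid=7 → no match.
- 4 row(s) from t2 found no t1 partner → padded with NULL.
Total: 3 matched + 4 padded = 7 rows.

7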